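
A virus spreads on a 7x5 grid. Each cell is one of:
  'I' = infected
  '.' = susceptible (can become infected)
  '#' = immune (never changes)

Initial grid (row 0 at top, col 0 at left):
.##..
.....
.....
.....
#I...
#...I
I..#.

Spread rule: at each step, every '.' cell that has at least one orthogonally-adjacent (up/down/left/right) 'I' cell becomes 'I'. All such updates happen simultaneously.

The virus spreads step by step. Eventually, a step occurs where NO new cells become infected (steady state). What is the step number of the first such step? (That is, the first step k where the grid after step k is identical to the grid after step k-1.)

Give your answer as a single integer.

Step 0 (initial): 3 infected
Step 1: +7 new -> 10 infected
Step 2: +7 new -> 17 infected
Step 3: +5 new -> 22 infected
Step 4: +4 new -> 26 infected
Step 5: +3 new -> 29 infected
Step 6: +1 new -> 30 infected
Step 7: +0 new -> 30 infected

Answer: 7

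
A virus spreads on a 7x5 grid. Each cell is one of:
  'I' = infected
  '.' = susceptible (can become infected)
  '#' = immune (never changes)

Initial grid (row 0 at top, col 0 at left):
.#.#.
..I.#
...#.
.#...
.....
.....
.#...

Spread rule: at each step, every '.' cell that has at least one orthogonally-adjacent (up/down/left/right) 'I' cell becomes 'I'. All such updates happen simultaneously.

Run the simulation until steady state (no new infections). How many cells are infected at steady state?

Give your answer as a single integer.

Step 0 (initial): 1 infected
Step 1: +4 new -> 5 infected
Step 2: +3 new -> 8 infected
Step 3: +4 new -> 12 infected
Step 4: +5 new -> 17 infected
Step 5: +6 new -> 23 infected
Step 6: +3 new -> 26 infected
Step 7: +2 new -> 28 infected
Step 8: +0 new -> 28 infected

Answer: 28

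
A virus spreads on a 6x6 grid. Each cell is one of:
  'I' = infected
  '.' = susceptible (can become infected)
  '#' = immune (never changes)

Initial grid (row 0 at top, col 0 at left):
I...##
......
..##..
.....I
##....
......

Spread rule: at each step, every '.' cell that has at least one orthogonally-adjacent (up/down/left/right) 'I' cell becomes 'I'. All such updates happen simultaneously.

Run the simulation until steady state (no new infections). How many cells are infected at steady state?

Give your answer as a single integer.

Answer: 30

Derivation:
Step 0 (initial): 2 infected
Step 1: +5 new -> 7 infected
Step 2: +8 new -> 15 infected
Step 3: +8 new -> 23 infected
Step 4: +4 new -> 27 infected
Step 5: +1 new -> 28 infected
Step 6: +1 new -> 29 infected
Step 7: +1 new -> 30 infected
Step 8: +0 new -> 30 infected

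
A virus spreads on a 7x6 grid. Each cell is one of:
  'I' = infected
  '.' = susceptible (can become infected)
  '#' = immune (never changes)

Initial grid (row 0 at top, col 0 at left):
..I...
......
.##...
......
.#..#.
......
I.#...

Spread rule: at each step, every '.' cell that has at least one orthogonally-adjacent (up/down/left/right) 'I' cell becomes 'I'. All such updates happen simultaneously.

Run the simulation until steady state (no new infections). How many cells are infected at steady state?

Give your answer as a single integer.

Answer: 37

Derivation:
Step 0 (initial): 2 infected
Step 1: +5 new -> 7 infected
Step 2: +6 new -> 13 infected
Step 3: +6 new -> 19 infected
Step 4: +7 new -> 26 infected
Step 5: +6 new -> 32 infected
Step 6: +3 new -> 35 infected
Step 7: +2 new -> 37 infected
Step 8: +0 new -> 37 infected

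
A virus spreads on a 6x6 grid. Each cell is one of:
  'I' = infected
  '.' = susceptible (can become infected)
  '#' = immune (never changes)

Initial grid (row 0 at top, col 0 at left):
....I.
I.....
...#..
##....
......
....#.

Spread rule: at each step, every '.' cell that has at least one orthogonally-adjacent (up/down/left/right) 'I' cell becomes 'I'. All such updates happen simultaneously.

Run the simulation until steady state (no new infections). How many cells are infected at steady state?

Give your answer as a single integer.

Answer: 32

Derivation:
Step 0 (initial): 2 infected
Step 1: +6 new -> 8 infected
Step 2: +7 new -> 15 infected
Step 3: +3 new -> 18 infected
Step 4: +4 new -> 22 infected
Step 5: +3 new -> 25 infected
Step 6: +4 new -> 29 infected
Step 7: +2 new -> 31 infected
Step 8: +1 new -> 32 infected
Step 9: +0 new -> 32 infected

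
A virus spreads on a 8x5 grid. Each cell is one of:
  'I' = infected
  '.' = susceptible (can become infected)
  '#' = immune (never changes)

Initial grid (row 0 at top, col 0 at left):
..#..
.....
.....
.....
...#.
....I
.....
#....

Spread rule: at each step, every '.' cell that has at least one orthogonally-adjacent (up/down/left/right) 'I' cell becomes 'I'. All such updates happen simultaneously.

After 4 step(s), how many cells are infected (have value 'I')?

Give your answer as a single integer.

Step 0 (initial): 1 infected
Step 1: +3 new -> 4 infected
Step 2: +4 new -> 8 infected
Step 3: +6 new -> 14 infected
Step 4: +7 new -> 21 infected

Answer: 21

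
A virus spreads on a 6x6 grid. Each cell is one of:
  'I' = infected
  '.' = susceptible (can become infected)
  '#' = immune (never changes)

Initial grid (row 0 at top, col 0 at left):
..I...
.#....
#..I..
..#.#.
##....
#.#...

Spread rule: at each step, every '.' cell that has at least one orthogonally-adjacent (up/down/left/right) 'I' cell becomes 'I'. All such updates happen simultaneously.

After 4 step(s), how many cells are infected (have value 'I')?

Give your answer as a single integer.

Answer: 26

Derivation:
Step 0 (initial): 2 infected
Step 1: +7 new -> 9 infected
Step 2: +6 new -> 15 infected
Step 3: +8 new -> 23 infected
Step 4: +3 new -> 26 infected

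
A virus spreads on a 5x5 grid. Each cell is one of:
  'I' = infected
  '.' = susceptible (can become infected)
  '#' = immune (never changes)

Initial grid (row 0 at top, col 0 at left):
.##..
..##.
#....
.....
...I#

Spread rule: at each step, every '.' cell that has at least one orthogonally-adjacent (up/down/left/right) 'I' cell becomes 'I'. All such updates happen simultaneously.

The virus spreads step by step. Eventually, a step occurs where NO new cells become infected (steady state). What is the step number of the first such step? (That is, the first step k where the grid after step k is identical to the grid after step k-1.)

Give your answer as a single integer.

Step 0 (initial): 1 infected
Step 1: +2 new -> 3 infected
Step 2: +4 new -> 7 infected
Step 3: +4 new -> 11 infected
Step 4: +3 new -> 14 infected
Step 5: +2 new -> 16 infected
Step 6: +2 new -> 18 infected
Step 7: +1 new -> 19 infected
Step 8: +0 new -> 19 infected

Answer: 8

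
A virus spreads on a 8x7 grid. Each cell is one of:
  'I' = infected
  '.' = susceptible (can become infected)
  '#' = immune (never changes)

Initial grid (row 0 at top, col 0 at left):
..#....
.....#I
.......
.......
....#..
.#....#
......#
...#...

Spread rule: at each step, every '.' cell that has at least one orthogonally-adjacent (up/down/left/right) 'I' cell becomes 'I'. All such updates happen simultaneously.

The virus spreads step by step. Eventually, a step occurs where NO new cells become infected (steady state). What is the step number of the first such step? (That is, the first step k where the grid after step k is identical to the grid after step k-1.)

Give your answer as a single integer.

Step 0 (initial): 1 infected
Step 1: +2 new -> 3 infected
Step 2: +3 new -> 6 infected
Step 3: +4 new -> 10 infected
Step 4: +5 new -> 15 infected
Step 5: +4 new -> 19 infected
Step 6: +6 new -> 25 infected
Step 7: +7 new -> 32 infected
Step 8: +8 new -> 40 infected
Step 9: +3 new -> 43 infected
Step 10: +3 new -> 46 infected
Step 11: +2 new -> 48 infected
Step 12: +1 new -> 49 infected
Step 13: +0 new -> 49 infected

Answer: 13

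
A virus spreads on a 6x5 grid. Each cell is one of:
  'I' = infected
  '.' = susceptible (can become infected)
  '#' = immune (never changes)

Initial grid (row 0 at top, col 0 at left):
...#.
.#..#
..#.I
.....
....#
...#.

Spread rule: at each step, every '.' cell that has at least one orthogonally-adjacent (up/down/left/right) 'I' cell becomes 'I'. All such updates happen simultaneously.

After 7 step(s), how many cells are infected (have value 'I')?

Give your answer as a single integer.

Answer: 22

Derivation:
Step 0 (initial): 1 infected
Step 1: +2 new -> 3 infected
Step 2: +2 new -> 5 infected
Step 3: +3 new -> 8 infected
Step 4: +3 new -> 11 infected
Step 5: +5 new -> 16 infected
Step 6: +4 new -> 20 infected
Step 7: +2 new -> 22 infected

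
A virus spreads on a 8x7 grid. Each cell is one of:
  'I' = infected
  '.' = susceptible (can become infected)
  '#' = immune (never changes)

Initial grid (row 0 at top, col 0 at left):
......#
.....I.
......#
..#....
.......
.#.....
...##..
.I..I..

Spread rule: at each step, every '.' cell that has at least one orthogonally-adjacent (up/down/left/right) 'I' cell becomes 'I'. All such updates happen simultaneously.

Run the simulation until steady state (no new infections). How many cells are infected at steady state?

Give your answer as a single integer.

Answer: 50

Derivation:
Step 0 (initial): 3 infected
Step 1: +9 new -> 12 infected
Step 2: +8 new -> 20 infected
Step 3: +10 new -> 30 infected
Step 4: +11 new -> 41 infected
Step 5: +6 new -> 47 infected
Step 6: +3 new -> 50 infected
Step 7: +0 new -> 50 infected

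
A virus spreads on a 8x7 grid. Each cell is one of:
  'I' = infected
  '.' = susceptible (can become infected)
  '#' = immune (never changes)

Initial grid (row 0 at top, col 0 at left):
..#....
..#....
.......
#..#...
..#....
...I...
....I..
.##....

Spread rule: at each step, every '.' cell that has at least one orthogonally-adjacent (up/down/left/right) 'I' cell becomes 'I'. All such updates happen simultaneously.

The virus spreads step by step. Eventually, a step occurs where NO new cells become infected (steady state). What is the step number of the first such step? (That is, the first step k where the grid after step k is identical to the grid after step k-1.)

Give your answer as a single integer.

Step 0 (initial): 2 infected
Step 1: +6 new -> 8 infected
Step 2: +7 new -> 15 infected
Step 3: +7 new -> 22 infected
Step 4: +6 new -> 28 infected
Step 5: +7 new -> 35 infected
Step 6: +7 new -> 42 infected
Step 7: +5 new -> 47 infected
Step 8: +2 new -> 49 infected
Step 9: +0 new -> 49 infected

Answer: 9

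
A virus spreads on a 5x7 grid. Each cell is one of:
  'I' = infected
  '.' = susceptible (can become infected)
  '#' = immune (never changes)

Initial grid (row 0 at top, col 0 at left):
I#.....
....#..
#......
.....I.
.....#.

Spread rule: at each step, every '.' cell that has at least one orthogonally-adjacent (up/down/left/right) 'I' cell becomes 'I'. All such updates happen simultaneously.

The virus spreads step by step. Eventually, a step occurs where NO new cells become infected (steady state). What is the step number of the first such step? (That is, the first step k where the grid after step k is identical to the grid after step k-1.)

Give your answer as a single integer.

Answer: 7

Derivation:
Step 0 (initial): 2 infected
Step 1: +4 new -> 6 infected
Step 2: +7 new -> 13 infected
Step 3: +7 new -> 20 infected
Step 4: +7 new -> 27 infected
Step 5: +3 new -> 30 infected
Step 6: +1 new -> 31 infected
Step 7: +0 new -> 31 infected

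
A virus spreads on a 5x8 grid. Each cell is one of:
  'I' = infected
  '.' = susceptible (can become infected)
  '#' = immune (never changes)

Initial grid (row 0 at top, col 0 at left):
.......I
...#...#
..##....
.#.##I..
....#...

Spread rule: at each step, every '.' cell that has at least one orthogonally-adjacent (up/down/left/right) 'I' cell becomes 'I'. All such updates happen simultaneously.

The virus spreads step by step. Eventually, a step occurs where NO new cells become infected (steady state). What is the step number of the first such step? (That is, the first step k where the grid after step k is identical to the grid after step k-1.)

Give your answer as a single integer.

Step 0 (initial): 2 infected
Step 1: +4 new -> 6 infected
Step 2: +7 new -> 13 infected
Step 3: +4 new -> 17 infected
Step 4: +1 new -> 18 infected
Step 5: +1 new -> 19 infected
Step 6: +2 new -> 21 infected
Step 7: +2 new -> 23 infected
Step 8: +2 new -> 25 infected
Step 9: +1 new -> 26 infected
Step 10: +1 new -> 27 infected
Step 11: +1 new -> 28 infected
Step 12: +1 new -> 29 infected
Step 13: +1 new -> 30 infected
Step 14: +2 new -> 32 infected
Step 15: +0 new -> 32 infected

Answer: 15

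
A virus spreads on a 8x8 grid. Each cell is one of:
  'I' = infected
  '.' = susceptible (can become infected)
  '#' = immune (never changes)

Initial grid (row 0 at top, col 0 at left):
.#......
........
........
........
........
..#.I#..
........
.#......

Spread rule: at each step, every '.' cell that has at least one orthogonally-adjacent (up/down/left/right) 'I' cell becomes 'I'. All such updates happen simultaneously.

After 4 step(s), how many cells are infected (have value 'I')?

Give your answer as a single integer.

Answer: 31

Derivation:
Step 0 (initial): 1 infected
Step 1: +3 new -> 4 infected
Step 2: +6 new -> 10 infected
Step 3: +9 new -> 19 infected
Step 4: +12 new -> 31 infected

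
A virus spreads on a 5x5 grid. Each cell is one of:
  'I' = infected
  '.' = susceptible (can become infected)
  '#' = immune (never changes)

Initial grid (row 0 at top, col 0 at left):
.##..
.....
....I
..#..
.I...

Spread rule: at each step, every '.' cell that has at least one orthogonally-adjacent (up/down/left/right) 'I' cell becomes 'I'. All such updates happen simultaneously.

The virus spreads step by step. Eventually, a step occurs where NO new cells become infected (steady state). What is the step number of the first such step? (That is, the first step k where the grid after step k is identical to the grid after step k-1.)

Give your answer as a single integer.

Step 0 (initial): 2 infected
Step 1: +6 new -> 8 infected
Step 2: +8 new -> 16 infected
Step 3: +4 new -> 20 infected
Step 4: +1 new -> 21 infected
Step 5: +1 new -> 22 infected
Step 6: +0 new -> 22 infected

Answer: 6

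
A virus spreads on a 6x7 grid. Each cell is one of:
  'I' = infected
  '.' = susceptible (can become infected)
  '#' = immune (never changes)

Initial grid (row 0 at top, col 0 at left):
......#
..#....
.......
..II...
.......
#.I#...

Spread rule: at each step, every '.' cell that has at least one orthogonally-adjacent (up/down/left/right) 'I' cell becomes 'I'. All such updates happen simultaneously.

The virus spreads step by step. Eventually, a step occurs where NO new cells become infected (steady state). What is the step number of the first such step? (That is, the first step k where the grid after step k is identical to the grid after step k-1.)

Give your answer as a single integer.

Answer: 6

Derivation:
Step 0 (initial): 3 infected
Step 1: +7 new -> 10 infected
Step 2: +7 new -> 17 infected
Step 3: +9 new -> 26 infected
Step 4: +8 new -> 34 infected
Step 5: +4 new -> 38 infected
Step 6: +0 new -> 38 infected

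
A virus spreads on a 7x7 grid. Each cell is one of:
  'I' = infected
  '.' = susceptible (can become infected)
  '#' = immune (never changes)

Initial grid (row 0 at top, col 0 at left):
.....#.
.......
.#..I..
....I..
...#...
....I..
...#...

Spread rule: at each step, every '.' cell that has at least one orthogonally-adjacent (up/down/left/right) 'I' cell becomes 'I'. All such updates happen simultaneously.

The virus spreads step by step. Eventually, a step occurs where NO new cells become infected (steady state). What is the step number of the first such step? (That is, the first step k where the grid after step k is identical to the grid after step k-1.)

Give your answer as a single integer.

Answer: 7

Derivation:
Step 0 (initial): 3 infected
Step 1: +9 new -> 12 infected
Step 2: +11 new -> 23 infected
Step 3: +9 new -> 32 infected
Step 4: +7 new -> 39 infected
Step 5: +5 new -> 44 infected
Step 6: +1 new -> 45 infected
Step 7: +0 new -> 45 infected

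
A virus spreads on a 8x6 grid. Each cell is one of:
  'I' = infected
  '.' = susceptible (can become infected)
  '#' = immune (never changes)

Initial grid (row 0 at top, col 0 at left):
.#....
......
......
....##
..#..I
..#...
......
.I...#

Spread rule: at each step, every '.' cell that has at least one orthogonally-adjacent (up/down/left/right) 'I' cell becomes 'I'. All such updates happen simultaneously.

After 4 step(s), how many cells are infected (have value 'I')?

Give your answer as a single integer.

Answer: 25

Derivation:
Step 0 (initial): 2 infected
Step 1: +5 new -> 7 infected
Step 2: +7 new -> 14 infected
Step 3: +7 new -> 21 infected
Step 4: +4 new -> 25 infected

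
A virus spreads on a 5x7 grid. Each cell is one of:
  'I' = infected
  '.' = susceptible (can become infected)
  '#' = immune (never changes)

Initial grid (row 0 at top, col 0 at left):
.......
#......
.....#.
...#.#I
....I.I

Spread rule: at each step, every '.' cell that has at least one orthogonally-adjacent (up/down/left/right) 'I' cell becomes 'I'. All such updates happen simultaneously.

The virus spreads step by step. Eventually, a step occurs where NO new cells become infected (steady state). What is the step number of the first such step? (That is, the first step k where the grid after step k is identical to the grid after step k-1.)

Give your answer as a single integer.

Answer: 9

Derivation:
Step 0 (initial): 3 infected
Step 1: +4 new -> 7 infected
Step 2: +3 new -> 10 infected
Step 3: +6 new -> 16 infected
Step 4: +6 new -> 22 infected
Step 5: +4 new -> 26 infected
Step 6: +3 new -> 29 infected
Step 7: +1 new -> 30 infected
Step 8: +1 new -> 31 infected
Step 9: +0 new -> 31 infected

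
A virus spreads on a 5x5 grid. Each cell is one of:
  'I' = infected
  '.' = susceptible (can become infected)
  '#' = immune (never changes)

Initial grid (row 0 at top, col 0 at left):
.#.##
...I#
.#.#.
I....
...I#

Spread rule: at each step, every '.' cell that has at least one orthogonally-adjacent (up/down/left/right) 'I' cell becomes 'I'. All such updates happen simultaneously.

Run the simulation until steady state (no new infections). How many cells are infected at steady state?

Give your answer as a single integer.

Answer: 18

Derivation:
Step 0 (initial): 3 infected
Step 1: +6 new -> 9 infected
Step 2: +7 new -> 16 infected
Step 3: +2 new -> 18 infected
Step 4: +0 new -> 18 infected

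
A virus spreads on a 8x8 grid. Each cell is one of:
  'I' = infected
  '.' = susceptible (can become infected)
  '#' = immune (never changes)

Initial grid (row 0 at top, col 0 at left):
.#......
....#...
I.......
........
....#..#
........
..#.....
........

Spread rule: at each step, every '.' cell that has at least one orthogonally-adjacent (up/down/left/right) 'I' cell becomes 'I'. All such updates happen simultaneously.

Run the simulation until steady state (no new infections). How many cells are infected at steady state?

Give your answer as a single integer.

Step 0 (initial): 1 infected
Step 1: +3 new -> 4 infected
Step 2: +5 new -> 9 infected
Step 3: +5 new -> 14 infected
Step 4: +7 new -> 21 infected
Step 5: +7 new -> 28 infected
Step 6: +6 new -> 34 infected
Step 7: +8 new -> 42 infected
Step 8: +7 new -> 49 infected
Step 9: +4 new -> 53 infected
Step 10: +3 new -> 56 infected
Step 11: +2 new -> 58 infected
Step 12: +1 new -> 59 infected
Step 13: +0 new -> 59 infected

Answer: 59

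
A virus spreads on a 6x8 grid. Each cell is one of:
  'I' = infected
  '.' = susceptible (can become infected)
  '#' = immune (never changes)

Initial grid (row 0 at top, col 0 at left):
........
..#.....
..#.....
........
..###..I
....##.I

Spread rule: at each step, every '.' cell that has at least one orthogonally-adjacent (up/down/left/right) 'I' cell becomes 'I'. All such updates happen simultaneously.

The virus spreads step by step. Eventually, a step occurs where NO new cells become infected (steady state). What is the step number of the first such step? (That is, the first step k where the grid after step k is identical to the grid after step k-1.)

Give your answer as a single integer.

Step 0 (initial): 2 infected
Step 1: +3 new -> 5 infected
Step 2: +3 new -> 8 infected
Step 3: +3 new -> 11 infected
Step 4: +4 new -> 15 infected
Step 5: +4 new -> 19 infected
Step 6: +4 new -> 23 infected
Step 7: +3 new -> 26 infected
Step 8: +4 new -> 30 infected
Step 9: +5 new -> 35 infected
Step 10: +4 new -> 39 infected
Step 11: +2 new -> 41 infected
Step 12: +0 new -> 41 infected

Answer: 12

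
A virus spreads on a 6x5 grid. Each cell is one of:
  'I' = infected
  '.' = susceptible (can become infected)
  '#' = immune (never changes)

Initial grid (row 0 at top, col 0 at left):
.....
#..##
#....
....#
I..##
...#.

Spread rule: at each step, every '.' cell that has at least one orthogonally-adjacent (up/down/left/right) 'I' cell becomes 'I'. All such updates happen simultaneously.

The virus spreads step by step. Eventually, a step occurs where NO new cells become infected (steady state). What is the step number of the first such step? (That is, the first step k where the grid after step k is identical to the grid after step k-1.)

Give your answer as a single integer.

Step 0 (initial): 1 infected
Step 1: +3 new -> 4 infected
Step 2: +3 new -> 7 infected
Step 3: +3 new -> 10 infected
Step 4: +3 new -> 13 infected
Step 5: +3 new -> 16 infected
Step 6: +3 new -> 19 infected
Step 7: +1 new -> 20 infected
Step 8: +1 new -> 21 infected
Step 9: +0 new -> 21 infected

Answer: 9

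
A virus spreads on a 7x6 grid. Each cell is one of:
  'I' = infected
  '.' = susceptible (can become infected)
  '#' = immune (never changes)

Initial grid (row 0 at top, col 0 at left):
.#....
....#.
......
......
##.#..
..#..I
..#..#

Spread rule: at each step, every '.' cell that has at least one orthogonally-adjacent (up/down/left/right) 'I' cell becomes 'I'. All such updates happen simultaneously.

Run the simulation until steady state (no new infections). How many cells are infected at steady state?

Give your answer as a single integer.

Answer: 30

Derivation:
Step 0 (initial): 1 infected
Step 1: +2 new -> 3 infected
Step 2: +4 new -> 7 infected
Step 3: +3 new -> 10 infected
Step 4: +3 new -> 13 infected
Step 5: +3 new -> 16 infected
Step 6: +5 new -> 21 infected
Step 7: +4 new -> 25 infected
Step 8: +3 new -> 28 infected
Step 9: +1 new -> 29 infected
Step 10: +1 new -> 30 infected
Step 11: +0 new -> 30 infected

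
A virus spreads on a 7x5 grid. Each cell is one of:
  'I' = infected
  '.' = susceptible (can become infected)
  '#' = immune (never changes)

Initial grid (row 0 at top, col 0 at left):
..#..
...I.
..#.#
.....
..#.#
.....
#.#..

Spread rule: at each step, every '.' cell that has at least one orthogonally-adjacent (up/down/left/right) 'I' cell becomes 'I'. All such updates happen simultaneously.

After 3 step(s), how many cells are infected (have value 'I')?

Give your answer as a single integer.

Answer: 14

Derivation:
Step 0 (initial): 1 infected
Step 1: +4 new -> 5 infected
Step 2: +3 new -> 8 infected
Step 3: +6 new -> 14 infected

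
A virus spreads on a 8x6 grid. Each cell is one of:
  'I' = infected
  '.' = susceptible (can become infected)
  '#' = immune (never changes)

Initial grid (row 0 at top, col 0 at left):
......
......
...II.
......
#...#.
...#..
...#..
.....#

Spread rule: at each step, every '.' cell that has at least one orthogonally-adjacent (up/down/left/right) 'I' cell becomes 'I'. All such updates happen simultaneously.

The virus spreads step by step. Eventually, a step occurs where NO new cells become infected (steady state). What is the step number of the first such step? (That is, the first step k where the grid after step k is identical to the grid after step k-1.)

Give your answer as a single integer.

Step 0 (initial): 2 infected
Step 1: +6 new -> 8 infected
Step 2: +8 new -> 16 infected
Step 3: +7 new -> 23 infected
Step 4: +6 new -> 29 infected
Step 5: +5 new -> 34 infected
Step 6: +4 new -> 38 infected
Step 7: +4 new -> 42 infected
Step 8: +1 new -> 43 infected
Step 9: +0 new -> 43 infected

Answer: 9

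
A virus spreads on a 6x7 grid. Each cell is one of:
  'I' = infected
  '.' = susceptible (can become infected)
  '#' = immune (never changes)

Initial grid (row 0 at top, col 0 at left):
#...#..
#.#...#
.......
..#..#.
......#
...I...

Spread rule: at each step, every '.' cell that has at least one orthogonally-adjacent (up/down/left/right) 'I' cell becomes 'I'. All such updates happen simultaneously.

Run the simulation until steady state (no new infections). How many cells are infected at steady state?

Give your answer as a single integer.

Answer: 34

Derivation:
Step 0 (initial): 1 infected
Step 1: +3 new -> 4 infected
Step 2: +5 new -> 9 infected
Step 3: +6 new -> 15 infected
Step 4: +5 new -> 20 infected
Step 5: +5 new -> 25 infected
Step 6: +5 new -> 30 infected
Step 7: +3 new -> 33 infected
Step 8: +1 new -> 34 infected
Step 9: +0 new -> 34 infected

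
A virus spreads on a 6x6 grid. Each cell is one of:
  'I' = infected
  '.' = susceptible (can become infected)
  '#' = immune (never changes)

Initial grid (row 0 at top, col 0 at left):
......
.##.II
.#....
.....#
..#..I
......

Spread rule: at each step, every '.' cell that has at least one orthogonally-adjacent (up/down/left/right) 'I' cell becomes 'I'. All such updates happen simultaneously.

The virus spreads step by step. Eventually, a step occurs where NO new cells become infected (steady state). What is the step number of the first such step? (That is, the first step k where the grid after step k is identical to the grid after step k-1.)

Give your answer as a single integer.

Answer: 8

Derivation:
Step 0 (initial): 3 infected
Step 1: +7 new -> 10 infected
Step 2: +5 new -> 15 infected
Step 3: +4 new -> 19 infected
Step 4: +3 new -> 22 infected
Step 5: +3 new -> 25 infected
Step 6: +4 new -> 29 infected
Step 7: +2 new -> 31 infected
Step 8: +0 new -> 31 infected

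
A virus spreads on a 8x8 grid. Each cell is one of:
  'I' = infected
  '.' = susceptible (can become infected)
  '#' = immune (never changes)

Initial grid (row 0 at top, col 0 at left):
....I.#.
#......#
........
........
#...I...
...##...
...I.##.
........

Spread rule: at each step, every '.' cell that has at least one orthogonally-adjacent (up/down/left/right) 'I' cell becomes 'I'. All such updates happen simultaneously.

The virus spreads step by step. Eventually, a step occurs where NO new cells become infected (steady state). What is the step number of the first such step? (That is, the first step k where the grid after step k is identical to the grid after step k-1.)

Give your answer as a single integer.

Step 0 (initial): 3 infected
Step 1: +9 new -> 12 infected
Step 2: +13 new -> 25 infected
Step 3: +14 new -> 39 infected
Step 4: +10 new -> 49 infected
Step 5: +5 new -> 54 infected
Step 6: +1 new -> 55 infected
Step 7: +0 new -> 55 infected

Answer: 7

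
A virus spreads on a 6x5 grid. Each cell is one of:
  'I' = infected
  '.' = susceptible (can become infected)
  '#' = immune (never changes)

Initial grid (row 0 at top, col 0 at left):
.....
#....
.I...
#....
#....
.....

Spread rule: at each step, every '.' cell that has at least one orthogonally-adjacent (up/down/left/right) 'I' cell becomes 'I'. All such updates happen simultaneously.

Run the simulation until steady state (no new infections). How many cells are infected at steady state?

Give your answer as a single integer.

Step 0 (initial): 1 infected
Step 1: +4 new -> 5 infected
Step 2: +5 new -> 10 infected
Step 3: +7 new -> 17 infected
Step 4: +6 new -> 23 infected
Step 5: +3 new -> 26 infected
Step 6: +1 new -> 27 infected
Step 7: +0 new -> 27 infected

Answer: 27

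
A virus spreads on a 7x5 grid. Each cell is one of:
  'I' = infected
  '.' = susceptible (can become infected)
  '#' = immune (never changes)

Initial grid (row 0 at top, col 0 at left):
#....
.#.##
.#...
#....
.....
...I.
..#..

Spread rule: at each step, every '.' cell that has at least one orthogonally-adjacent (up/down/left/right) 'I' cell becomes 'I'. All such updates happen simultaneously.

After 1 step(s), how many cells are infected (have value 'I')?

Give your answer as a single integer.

Answer: 5

Derivation:
Step 0 (initial): 1 infected
Step 1: +4 new -> 5 infected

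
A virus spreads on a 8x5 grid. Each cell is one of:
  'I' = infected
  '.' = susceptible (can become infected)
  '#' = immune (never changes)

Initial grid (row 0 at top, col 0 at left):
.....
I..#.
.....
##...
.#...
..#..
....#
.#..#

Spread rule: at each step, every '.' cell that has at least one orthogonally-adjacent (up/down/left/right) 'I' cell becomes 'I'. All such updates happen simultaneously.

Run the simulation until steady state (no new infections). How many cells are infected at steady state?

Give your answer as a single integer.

Step 0 (initial): 1 infected
Step 1: +3 new -> 4 infected
Step 2: +3 new -> 7 infected
Step 3: +2 new -> 9 infected
Step 4: +3 new -> 12 infected
Step 5: +4 new -> 16 infected
Step 6: +3 new -> 19 infected
Step 7: +2 new -> 21 infected
Step 8: +2 new -> 23 infected
Step 9: +2 new -> 25 infected
Step 10: +2 new -> 27 infected
Step 11: +2 new -> 29 infected
Step 12: +2 new -> 31 infected
Step 13: +1 new -> 32 infected
Step 14: +0 new -> 32 infected

Answer: 32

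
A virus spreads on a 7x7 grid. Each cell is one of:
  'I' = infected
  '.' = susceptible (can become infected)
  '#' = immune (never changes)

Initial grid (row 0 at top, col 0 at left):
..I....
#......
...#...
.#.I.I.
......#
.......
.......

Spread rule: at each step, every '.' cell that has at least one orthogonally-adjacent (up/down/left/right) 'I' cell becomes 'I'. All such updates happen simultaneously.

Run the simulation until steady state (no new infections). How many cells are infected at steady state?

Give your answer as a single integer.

Answer: 45

Derivation:
Step 0 (initial): 3 infected
Step 1: +9 new -> 12 infected
Step 2: +12 new -> 24 infected
Step 3: +10 new -> 34 infected
Step 4: +7 new -> 41 infected
Step 5: +3 new -> 44 infected
Step 6: +1 new -> 45 infected
Step 7: +0 new -> 45 infected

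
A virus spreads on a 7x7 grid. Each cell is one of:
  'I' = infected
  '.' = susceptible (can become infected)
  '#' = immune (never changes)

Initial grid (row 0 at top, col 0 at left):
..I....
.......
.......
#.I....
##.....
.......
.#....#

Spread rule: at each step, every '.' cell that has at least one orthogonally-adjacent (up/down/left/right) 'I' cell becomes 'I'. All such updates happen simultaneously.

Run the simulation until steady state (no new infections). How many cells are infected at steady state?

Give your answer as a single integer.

Step 0 (initial): 2 infected
Step 1: +7 new -> 9 infected
Step 2: +9 new -> 18 infected
Step 3: +10 new -> 28 infected
Step 4: +8 new -> 36 infected
Step 5: +6 new -> 42 infected
Step 6: +2 new -> 44 infected
Step 7: +0 new -> 44 infected

Answer: 44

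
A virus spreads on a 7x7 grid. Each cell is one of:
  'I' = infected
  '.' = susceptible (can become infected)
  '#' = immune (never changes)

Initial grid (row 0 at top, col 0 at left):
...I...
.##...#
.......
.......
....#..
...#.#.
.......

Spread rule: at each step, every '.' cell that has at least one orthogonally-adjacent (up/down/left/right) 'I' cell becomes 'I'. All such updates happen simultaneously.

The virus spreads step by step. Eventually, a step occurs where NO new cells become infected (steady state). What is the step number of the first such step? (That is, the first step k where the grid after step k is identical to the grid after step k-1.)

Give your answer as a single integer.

Step 0 (initial): 1 infected
Step 1: +3 new -> 4 infected
Step 2: +4 new -> 8 infected
Step 3: +6 new -> 14 infected
Step 4: +6 new -> 20 infected
Step 5: +5 new -> 25 infected
Step 6: +5 new -> 30 infected
Step 7: +4 new -> 34 infected
Step 8: +4 new -> 38 infected
Step 9: +3 new -> 41 infected
Step 10: +2 new -> 43 infected
Step 11: +0 new -> 43 infected

Answer: 11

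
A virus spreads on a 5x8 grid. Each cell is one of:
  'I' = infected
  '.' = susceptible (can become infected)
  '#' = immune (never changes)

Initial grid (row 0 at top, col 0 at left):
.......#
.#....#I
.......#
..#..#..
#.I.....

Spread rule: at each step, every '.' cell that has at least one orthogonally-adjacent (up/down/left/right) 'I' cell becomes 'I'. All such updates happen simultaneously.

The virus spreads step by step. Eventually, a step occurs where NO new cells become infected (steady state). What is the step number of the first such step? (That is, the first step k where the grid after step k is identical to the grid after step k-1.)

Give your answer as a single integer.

Step 0 (initial): 2 infected
Step 1: +2 new -> 4 infected
Step 2: +3 new -> 7 infected
Step 3: +5 new -> 12 infected
Step 4: +5 new -> 17 infected
Step 5: +7 new -> 24 infected
Step 6: +6 new -> 30 infected
Step 7: +2 new -> 32 infected
Step 8: +1 new -> 33 infected
Step 9: +0 new -> 33 infected

Answer: 9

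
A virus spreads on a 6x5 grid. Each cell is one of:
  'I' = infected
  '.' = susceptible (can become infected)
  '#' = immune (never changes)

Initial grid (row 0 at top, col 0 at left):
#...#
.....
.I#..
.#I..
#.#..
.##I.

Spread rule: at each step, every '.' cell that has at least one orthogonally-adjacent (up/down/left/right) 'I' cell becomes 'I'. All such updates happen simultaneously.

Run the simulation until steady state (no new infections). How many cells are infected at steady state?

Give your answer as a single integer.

Step 0 (initial): 3 infected
Step 1: +5 new -> 8 infected
Step 2: +7 new -> 15 infected
Step 3: +3 new -> 18 infected
Step 4: +2 new -> 20 infected
Step 5: +0 new -> 20 infected

Answer: 20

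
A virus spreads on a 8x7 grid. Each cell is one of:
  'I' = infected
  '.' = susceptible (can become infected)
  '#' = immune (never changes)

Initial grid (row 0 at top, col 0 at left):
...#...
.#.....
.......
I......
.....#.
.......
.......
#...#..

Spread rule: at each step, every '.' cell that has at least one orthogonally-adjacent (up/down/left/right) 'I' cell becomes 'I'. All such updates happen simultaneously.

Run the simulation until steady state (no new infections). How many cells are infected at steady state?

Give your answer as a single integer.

Answer: 51

Derivation:
Step 0 (initial): 1 infected
Step 1: +3 new -> 4 infected
Step 2: +5 new -> 9 infected
Step 3: +6 new -> 15 infected
Step 4: +7 new -> 22 infected
Step 5: +8 new -> 30 infected
Step 6: +6 new -> 36 infected
Step 7: +7 new -> 43 infected
Step 8: +4 new -> 47 infected
Step 9: +3 new -> 50 infected
Step 10: +1 new -> 51 infected
Step 11: +0 new -> 51 infected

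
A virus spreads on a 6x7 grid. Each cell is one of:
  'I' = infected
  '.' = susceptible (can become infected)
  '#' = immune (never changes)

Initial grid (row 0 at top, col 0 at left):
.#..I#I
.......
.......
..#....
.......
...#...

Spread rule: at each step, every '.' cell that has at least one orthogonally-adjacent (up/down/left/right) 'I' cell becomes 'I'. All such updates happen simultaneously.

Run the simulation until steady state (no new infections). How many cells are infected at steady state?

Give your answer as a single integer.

Answer: 38

Derivation:
Step 0 (initial): 2 infected
Step 1: +3 new -> 5 infected
Step 2: +5 new -> 10 infected
Step 3: +5 new -> 15 infected
Step 4: +6 new -> 21 infected
Step 5: +6 new -> 27 infected
Step 6: +5 new -> 32 infected
Step 7: +3 new -> 35 infected
Step 8: +2 new -> 37 infected
Step 9: +1 new -> 38 infected
Step 10: +0 new -> 38 infected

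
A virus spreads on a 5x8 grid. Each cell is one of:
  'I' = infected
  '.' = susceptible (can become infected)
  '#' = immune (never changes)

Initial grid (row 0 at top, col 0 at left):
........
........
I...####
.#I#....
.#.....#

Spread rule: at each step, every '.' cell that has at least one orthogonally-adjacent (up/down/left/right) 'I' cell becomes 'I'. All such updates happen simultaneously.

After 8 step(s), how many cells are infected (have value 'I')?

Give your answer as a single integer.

Answer: 32

Derivation:
Step 0 (initial): 2 infected
Step 1: +5 new -> 7 infected
Step 2: +6 new -> 13 infected
Step 3: +4 new -> 17 infected
Step 4: +4 new -> 21 infected
Step 5: +4 new -> 25 infected
Step 6: +3 new -> 28 infected
Step 7: +3 new -> 31 infected
Step 8: +1 new -> 32 infected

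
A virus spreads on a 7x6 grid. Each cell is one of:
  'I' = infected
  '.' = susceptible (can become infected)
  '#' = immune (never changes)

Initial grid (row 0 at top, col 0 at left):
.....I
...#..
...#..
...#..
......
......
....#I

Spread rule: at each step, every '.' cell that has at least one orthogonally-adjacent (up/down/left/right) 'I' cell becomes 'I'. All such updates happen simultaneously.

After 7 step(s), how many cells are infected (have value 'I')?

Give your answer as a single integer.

Step 0 (initial): 2 infected
Step 1: +3 new -> 5 infected
Step 2: +5 new -> 10 infected
Step 3: +5 new -> 15 infected
Step 4: +6 new -> 21 infected
Step 5: +6 new -> 27 infected
Step 6: +6 new -> 33 infected
Step 7: +4 new -> 37 infected

Answer: 37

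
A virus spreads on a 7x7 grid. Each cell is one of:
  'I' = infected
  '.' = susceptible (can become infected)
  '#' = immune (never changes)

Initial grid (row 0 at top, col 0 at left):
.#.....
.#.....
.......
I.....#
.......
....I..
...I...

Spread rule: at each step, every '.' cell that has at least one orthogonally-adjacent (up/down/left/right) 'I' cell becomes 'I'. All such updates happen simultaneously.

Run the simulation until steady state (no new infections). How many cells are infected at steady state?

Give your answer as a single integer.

Step 0 (initial): 3 infected
Step 1: +8 new -> 11 infected
Step 2: +12 new -> 23 infected
Step 3: +10 new -> 33 infected
Step 4: +4 new -> 37 infected
Step 5: +5 new -> 42 infected
Step 6: +3 new -> 45 infected
Step 7: +1 new -> 46 infected
Step 8: +0 new -> 46 infected

Answer: 46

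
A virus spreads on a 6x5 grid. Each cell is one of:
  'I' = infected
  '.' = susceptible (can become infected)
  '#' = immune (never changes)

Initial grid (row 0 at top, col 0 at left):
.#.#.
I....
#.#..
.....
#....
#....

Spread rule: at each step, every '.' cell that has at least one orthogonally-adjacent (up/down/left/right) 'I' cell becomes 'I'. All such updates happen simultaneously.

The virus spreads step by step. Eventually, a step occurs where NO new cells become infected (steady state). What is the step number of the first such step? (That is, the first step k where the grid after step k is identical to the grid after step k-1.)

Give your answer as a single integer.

Step 0 (initial): 1 infected
Step 1: +2 new -> 3 infected
Step 2: +2 new -> 5 infected
Step 3: +3 new -> 8 infected
Step 4: +5 new -> 13 infected
Step 5: +5 new -> 18 infected
Step 6: +3 new -> 21 infected
Step 7: +2 new -> 23 infected
Step 8: +1 new -> 24 infected
Step 9: +0 new -> 24 infected

Answer: 9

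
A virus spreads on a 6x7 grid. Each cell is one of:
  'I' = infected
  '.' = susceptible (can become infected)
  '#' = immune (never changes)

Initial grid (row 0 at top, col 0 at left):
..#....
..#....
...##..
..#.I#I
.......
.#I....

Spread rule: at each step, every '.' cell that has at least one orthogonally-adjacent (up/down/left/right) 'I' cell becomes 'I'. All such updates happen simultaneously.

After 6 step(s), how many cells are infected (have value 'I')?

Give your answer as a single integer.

Step 0 (initial): 3 infected
Step 1: +6 new -> 9 infected
Step 2: +7 new -> 16 infected
Step 3: +5 new -> 21 infected
Step 4: +5 new -> 26 infected
Step 5: +5 new -> 31 infected
Step 6: +3 new -> 34 infected

Answer: 34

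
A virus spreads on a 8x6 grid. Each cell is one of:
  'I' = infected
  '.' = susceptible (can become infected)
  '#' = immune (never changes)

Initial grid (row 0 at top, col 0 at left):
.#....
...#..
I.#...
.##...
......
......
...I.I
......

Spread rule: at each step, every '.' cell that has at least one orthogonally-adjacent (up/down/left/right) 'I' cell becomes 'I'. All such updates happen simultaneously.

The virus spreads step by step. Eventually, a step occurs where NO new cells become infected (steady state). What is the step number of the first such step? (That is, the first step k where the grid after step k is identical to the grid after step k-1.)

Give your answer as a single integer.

Answer: 7

Derivation:
Step 0 (initial): 3 infected
Step 1: +9 new -> 12 infected
Step 2: +10 new -> 22 infected
Step 3: +10 new -> 32 infected
Step 4: +5 new -> 37 infected
Step 5: +3 new -> 40 infected
Step 6: +3 new -> 43 infected
Step 7: +0 new -> 43 infected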